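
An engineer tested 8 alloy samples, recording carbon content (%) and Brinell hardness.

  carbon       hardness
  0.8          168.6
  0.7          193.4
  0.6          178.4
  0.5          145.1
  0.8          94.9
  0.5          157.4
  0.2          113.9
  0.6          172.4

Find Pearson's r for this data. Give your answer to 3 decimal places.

n = 8, Σx = 4.7, Σy = 1224.1, Σx² = 3.03, Σy² = 195185.83, Σxy = 730.69
nΣxy − ΣxΣy = 5845.52 − 5753.27 = 92.25
nΣx² − (Σx)² = 24.24 − 22.09 = 2.15; nΣy² − (Σy)² = 1561486.64 − 1498420.81 = 63065.83
r = 92.25 / √(2.15 × 63065.83) = 92.25 / 368.2276 ≈ 0.251

0.251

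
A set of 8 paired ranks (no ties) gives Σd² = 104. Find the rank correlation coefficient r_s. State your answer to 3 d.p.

ρ = 1 − 6Σd² / [n(n²−1)] = 1 − 6×104 / (8×63)
  = 1 − 624/504 = 1 − 1.2381 ≈ -0.238

-0.238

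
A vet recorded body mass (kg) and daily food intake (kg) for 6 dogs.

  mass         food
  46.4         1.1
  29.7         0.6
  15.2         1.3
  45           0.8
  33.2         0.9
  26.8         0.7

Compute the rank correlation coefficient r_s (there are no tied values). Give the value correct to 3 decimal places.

0.029

Rank mass: 6, 3, 1, 5, 4, 2
Rank food: 5, 1, 6, 3, 4, 2
d = rank(mass) − rank(food): 1, 2, -5, 2, 0, 0; Σd² = 34
ρ = 1 − 6Σd² / [n(n²−1)] = 1 − 6×34 / (6×35) = 1 − 204/210 ≈ 0.029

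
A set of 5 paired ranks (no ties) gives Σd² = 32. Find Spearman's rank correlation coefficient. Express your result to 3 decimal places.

-0.600

ρ = 1 − 6Σd² / [n(n²−1)] = 1 − 6×32 / (5×24)
  = 1 − 192/120 = 1 − 1.6000 ≈ -0.600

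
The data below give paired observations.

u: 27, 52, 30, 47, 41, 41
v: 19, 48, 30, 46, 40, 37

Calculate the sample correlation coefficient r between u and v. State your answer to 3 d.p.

n = 6, Σu = 238, Σv = 220, Σu² = 9904, Σv² = 8650, Σuv = 9228
nΣuv − ΣuΣv = 55368 − 52360 = 3008
nΣu² − (Σu)² = 59424 − 56644 = 2780; nΣv² − (Σv)² = 51900 − 48400 = 3500
r = 3008 / √(2780 × 3500) = 3008 / 3119.2948 ≈ 0.964

0.964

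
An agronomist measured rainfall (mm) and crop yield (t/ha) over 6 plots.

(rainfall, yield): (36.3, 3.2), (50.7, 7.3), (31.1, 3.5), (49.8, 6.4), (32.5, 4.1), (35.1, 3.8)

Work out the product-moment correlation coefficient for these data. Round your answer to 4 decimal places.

0.9383

n = 6, Σx = 235.5, Σy = 28.3, Σx² = 9623.69, Σy² = 147.99, Σxy = 1180.47
nΣxy − ΣxΣy = 7082.82 − 6664.65 = 418.17
nΣx² − (Σx)² = 57742.14 − 55460.25 = 2281.89; nΣy² − (Σy)² = 887.94 − 800.89 = 87.05
r = 418.17 / √(2281.89 × 87.05) = 418.17 / 445.6888 ≈ 0.9383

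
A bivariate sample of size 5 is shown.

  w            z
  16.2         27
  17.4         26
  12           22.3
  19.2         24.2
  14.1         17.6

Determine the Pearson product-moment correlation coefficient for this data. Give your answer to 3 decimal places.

n = 5, Σw = 78.9, Σz = 117.1, Σw² = 1276.65, Σz² = 2797.69, Σwz = 1870.2
nΣwz − ΣwΣz = 9351 − 9239.19 = 111.81
nΣw² − (Σw)² = 6383.25 − 6225.21 = 158.04; nΣz² − (Σz)² = 13988.45 − 13712.41 = 276.04
r = 111.81 / √(158.04 × 276.04) = 111.81 / 208.8669 ≈ 0.535

0.535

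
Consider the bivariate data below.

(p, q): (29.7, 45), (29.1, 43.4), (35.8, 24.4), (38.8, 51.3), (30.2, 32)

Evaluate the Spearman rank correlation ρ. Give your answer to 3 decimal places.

Rank p: 2, 1, 4, 5, 3
Rank q: 4, 3, 1, 5, 2
d = rank(p) − rank(q): -2, -2, 3, 0, 1; Σd² = 18
ρ = 1 − 6Σd² / [n(n²−1)] = 1 − 6×18 / (5×24) = 1 − 108/120 ≈ 0.100

0.100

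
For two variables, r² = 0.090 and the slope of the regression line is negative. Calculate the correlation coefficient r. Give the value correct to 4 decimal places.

-0.3000

|r| = √0.090 = 0.3000
The association is negative, so r = −0.3000.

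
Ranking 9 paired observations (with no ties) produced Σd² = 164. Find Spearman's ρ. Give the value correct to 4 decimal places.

-0.3667

ρ = 1 − 6Σd² / [n(n²−1)] = 1 − 6×164 / (9×80)
  = 1 − 984/720 = 1 − 1.36667 ≈ -0.3667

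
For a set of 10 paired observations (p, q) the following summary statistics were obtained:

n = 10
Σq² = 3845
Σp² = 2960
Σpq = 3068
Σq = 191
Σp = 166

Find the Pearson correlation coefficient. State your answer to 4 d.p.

-0.5114

r = (nΣpq − ΣpΣq) / √[(nΣp² − (Σp)²)(nΣq² − (Σq)²)]
Numerator: 10×3068 − 166×191 = -1026
Denominator: √[(29600 − 27556)(38450 − 36481)] = √[2044 × 1969] = 2006.1495
r = -1026 / 2006.1495 ≈ -0.5114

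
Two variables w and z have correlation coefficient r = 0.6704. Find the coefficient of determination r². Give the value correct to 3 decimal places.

r² = (0.6704)² = 0.449

0.449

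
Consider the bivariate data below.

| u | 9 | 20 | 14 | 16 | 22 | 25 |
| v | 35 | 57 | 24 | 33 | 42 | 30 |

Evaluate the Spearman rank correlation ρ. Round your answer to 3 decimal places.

0.143

Rank u: 1, 4, 2, 3, 5, 6
Rank v: 4, 6, 1, 3, 5, 2
d = rank(u) − rank(v): -3, -2, 1, 0, 0, 4; Σd² = 30
ρ = 1 − 6Σd² / [n(n²−1)] = 1 − 6×30 / (6×35) = 1 − 180/210 ≈ 0.143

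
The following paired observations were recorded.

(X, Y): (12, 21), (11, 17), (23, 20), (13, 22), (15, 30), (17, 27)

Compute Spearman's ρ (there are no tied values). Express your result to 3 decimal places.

0.371

Rank X: 2, 1, 6, 3, 4, 5
Rank Y: 3, 1, 2, 4, 6, 5
d = rank(X) − rank(Y): -1, 0, 4, -1, -2, 0; Σd² = 22
ρ = 1 − 6Σd² / [n(n²−1)] = 1 − 6×22 / (6×35) = 1 − 132/210 ≈ 0.371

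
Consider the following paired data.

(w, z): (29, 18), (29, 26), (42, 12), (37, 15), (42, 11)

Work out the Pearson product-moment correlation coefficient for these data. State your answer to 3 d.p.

n = 5, Σw = 179, Σz = 82, Σw² = 6579, Σz² = 1490, Σwz = 2797
nΣwz − ΣwΣz = 13985 − 14678 = -693
nΣw² − (Σw)² = 32895 − 32041 = 854; nΣz² − (Σz)² = 7450 − 6724 = 726
r = -693 / √(854 × 726) = -693 / 787.4033 ≈ -0.880

-0.880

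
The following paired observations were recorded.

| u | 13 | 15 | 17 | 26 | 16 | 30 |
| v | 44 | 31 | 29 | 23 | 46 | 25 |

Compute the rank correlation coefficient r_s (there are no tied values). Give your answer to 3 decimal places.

-0.771

Rank u: 1, 2, 4, 5, 3, 6
Rank v: 5, 4, 3, 1, 6, 2
d = rank(u) − rank(v): -4, -2, 1, 4, -3, 4; Σd² = 62
ρ = 1 − 6Σd² / [n(n²−1)] = 1 − 6×62 / (6×35) = 1 − 372/210 ≈ -0.771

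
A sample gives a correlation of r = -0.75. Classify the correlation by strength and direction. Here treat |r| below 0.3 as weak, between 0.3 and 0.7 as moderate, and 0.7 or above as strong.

strong negative

r = -0.75 < 0 so the relationship is negative.
|r| = 0.75, which falls in the strong range.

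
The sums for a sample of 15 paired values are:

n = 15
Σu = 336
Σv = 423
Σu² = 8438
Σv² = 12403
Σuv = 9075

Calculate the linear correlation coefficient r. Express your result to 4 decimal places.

r = (nΣuv − ΣuΣv) / √[(nΣu² − (Σu)²)(nΣv² − (Σv)²)]
Numerator: 15×9075 − 336×423 = -6003
Denominator: √[(126570 − 112896)(186045 − 178929)] = √[13674 × 7116] = 9864.2883
r = -6003 / 9864.2883 ≈ -0.6086

-0.6086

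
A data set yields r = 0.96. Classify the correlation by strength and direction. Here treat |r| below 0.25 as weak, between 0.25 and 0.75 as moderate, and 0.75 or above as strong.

r = 0.96 > 0 so the relationship is positive.
|r| = 0.96, which falls in the strong range.

strong positive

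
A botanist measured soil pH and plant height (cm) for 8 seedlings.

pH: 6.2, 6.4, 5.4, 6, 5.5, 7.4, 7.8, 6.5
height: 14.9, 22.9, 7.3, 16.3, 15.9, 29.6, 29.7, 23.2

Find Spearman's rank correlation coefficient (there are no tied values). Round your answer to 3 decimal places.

Rank pH: 4, 5, 1, 3, 2, 7, 8, 6
Rank height: 2, 5, 1, 4, 3, 7, 8, 6
d = rank(pH) − rank(height): 2, 0, 0, -1, -1, 0, 0, 0; Σd² = 6
ρ = 1 − 6Σd² / [n(n²−1)] = 1 − 6×6 / (8×63) = 1 − 36/504 ≈ 0.929

0.929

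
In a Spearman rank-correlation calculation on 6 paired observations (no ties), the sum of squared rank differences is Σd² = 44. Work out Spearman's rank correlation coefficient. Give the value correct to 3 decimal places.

ρ = 1 − 6Σd² / [n(n²−1)] = 1 − 6×44 / (6×35)
  = 1 − 264/210 = 1 − 1.2571 ≈ -0.257

-0.257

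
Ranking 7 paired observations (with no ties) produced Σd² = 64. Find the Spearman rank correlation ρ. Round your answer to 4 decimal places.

ρ = 1 − 6Σd² / [n(n²−1)] = 1 − 6×64 / (7×48)
  = 1 − 384/336 = 1 − 1.14286 ≈ -0.1429

-0.1429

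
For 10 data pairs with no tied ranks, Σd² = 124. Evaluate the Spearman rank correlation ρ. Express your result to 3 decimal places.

0.248

ρ = 1 − 6Σd² / [n(n²−1)] = 1 − 6×124 / (10×99)
  = 1 − 744/990 = 1 − 0.7515 ≈ 0.248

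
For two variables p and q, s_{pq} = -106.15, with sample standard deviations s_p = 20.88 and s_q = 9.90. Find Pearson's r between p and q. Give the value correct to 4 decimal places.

r = Cov(p,q) / (s_p · s_q) = -106.15 / (20.88 × 9.90)
  = -106.15 / 206.7120 ≈ -0.5135

-0.5135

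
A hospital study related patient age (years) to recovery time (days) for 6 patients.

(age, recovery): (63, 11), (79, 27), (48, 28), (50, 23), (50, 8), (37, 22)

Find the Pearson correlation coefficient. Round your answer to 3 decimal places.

n = 6, Σx = 327, Σy = 119, Σx² = 18883, Σy² = 2711, Σxy = 6534
nΣxy − ΣxΣy = 39204 − 38913 = 291
nΣx² − (Σx)² = 113298 − 106929 = 6369; nΣy² − (Σy)² = 16266 − 14161 = 2105
r = 291 / √(6369 × 2105) = 291 / 3661.5222 ≈ 0.079

0.079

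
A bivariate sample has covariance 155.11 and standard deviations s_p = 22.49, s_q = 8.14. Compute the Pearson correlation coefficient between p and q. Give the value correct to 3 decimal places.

r = Cov(p,q) / (s_p · s_q) = 155.11 / (22.49 × 8.14)
  = 155.11 / 183.0686 ≈ 0.847

0.847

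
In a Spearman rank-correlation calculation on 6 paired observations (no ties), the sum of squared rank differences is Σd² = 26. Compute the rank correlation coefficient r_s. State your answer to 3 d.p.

ρ = 1 − 6Σd² / [n(n²−1)] = 1 − 6×26 / (6×35)
  = 1 − 156/210 = 1 − 0.7429 ≈ 0.257

0.257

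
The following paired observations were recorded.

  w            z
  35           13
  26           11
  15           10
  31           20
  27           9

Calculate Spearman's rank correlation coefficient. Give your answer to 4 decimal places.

0.6000

Rank w: 5, 2, 1, 4, 3
Rank z: 4, 3, 2, 5, 1
d = rank(w) − rank(z): 1, -1, -1, -1, 2; Σd² = 8
ρ = 1 − 6Σd² / [n(n²−1)] = 1 − 6×8 / (5×24) = 1 − 48/120 ≈ 0.6000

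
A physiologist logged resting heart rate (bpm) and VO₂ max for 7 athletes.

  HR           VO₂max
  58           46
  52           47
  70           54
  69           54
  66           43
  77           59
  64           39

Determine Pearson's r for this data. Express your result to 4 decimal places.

n = 7, Σx = 456, Σy = 342, Σx² = 30110, Σy² = 17008, Σxy = 22495
nΣxy − ΣxΣy = 157465 − 155952 = 1513
nΣx² − (Σx)² = 210770 − 207936 = 2834; nΣy² − (Σy)² = 119056 − 116964 = 2092
r = 1513 / √(2834 × 2092) = 1513 / 2434.8979 ≈ 0.6214

0.6214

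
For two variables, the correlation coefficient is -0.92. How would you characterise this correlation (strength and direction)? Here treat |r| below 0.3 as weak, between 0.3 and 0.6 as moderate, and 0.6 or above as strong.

strong negative

r = -0.92 < 0 so the relationship is negative.
|r| = 0.92, which falls in the strong range.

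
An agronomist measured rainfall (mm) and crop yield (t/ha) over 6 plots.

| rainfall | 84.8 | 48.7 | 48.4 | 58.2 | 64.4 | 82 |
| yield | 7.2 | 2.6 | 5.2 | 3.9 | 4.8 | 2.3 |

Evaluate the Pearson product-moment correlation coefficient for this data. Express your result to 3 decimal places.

0.268

n = 6, Σx = 386.5, Σy = 26, Σx² = 26163.89, Σy² = 129.18, Σxy = 1713.56
nΣxy − ΣxΣy = 10281.36 − 10049 = 232.36
nΣx² − (Σx)² = 156983.34 − 149382.25 = 7601.09; nΣy² − (Σy)² = 775.08 − 676 = 99.08
r = 232.36 / √(7601.09 × 99.08) = 232.36 / 867.8226 ≈ 0.268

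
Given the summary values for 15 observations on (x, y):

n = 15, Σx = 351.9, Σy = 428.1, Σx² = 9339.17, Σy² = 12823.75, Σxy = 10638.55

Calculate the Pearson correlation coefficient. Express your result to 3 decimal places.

r = (nΣxy − ΣxΣy) / √[(nΣx² − (Σx)²)(nΣy² − (Σy)²)]
Numerator: 15×10638.55 − 351.9×428.1 = 8929.86
Denominator: √[(140087.55 − 123833.61)(192356.25 − 183269.61)] = √[16253.94 × 9086.64] = 12152.9297
r = 8929.86 / 12152.9297 ≈ 0.735

0.735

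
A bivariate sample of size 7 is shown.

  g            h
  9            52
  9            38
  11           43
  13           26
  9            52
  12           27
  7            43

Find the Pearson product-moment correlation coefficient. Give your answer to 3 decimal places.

n = 7, Σg = 70, Σh = 281, Σg² = 726, Σh² = 11955, Σgh = 2714
nΣgh − ΣgΣh = 18998 − 19670 = -672
nΣg² − (Σg)² = 5082 − 4900 = 182; nΣh² − (Σh)² = 83685 − 78961 = 4724
r = -672 / √(182 × 4724) = -672 / 927.2368 ≈ -0.725

-0.725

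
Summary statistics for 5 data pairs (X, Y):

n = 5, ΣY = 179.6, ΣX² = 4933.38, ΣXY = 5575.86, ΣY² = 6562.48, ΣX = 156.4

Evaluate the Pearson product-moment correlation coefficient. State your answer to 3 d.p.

r = (nΣXY − ΣXΣY) / √[(nΣX² − (ΣX)²)(nΣY² − (ΣY)²)]
Numerator: 5×5575.86 − 156.4×179.6 = -210.14
Denominator: √[(24666.9 − 24460.96)(32812.4 − 32256.16)] = √[205.94 × 556.24] = 338.4554
r = -210.14 / 338.4554 ≈ -0.621

-0.621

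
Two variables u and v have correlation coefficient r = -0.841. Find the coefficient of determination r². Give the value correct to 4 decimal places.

0.7073

r² = (-0.841)² = 0.7073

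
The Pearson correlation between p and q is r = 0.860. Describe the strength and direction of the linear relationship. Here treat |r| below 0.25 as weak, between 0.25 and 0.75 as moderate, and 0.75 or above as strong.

strong positive

r = 0.860 > 0 so the relationship is positive.
|r| = 0.860, which falls in the strong range.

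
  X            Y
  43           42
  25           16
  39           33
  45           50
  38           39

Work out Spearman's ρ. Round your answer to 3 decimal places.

Rank X: 4, 1, 3, 5, 2
Rank Y: 4, 1, 2, 5, 3
d = rank(X) − rank(Y): 0, 0, 1, 0, -1; Σd² = 2
ρ = 1 − 6Σd² / [n(n²−1)] = 1 − 6×2 / (5×24) = 1 − 12/120 ≈ 0.900

0.900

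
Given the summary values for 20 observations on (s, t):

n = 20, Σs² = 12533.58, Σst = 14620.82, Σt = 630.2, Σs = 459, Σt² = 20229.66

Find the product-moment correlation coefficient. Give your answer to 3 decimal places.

0.183

r = (nΣst − ΣsΣt) / √[(nΣs² − (Σs)²)(nΣt² − (Σt)²)]
Numerator: 20×14620.82 − 459×630.2 = 3154.6
Denominator: √[(250671.6 − 210681)(404593.2 − 397152.04)] = √[39990.6 × 7441.16] = 17250.4044
r = 3154.6 / 17250.4044 ≈ 0.183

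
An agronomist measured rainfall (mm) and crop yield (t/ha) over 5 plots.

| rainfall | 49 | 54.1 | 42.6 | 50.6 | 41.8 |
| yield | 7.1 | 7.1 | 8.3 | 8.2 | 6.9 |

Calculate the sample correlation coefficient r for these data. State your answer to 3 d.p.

n = 5, Σx = 238.1, Σy = 37.6, Σx² = 11450.17, Σy² = 284.56, Σxy = 1788.93
nΣxy − ΣxΣy = 8944.65 − 8952.56 = -7.91
nΣx² − (Σx)² = 57250.85 − 56691.61 = 559.24; nΣy² − (Σy)² = 1422.8 − 1413.76 = 9.04
r = -7.91 / √(559.24 × 9.04) = -7.91 / 71.1022 ≈ -0.111

-0.111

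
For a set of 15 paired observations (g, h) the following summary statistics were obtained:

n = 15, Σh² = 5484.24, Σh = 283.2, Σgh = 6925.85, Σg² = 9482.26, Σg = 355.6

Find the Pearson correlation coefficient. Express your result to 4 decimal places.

r = (nΣgh − ΣgΣh) / √[(nΣg² − (Σg)²)(nΣh² − (Σh)²)]
Numerator: 15×6925.85 − 355.6×283.2 = 3181.83
Denominator: √[(142233.9 − 126451.36)(82263.6 − 80202.24)] = √[15782.54 × 2061.36] = 5703.8142
r = 3181.83 / 5703.8142 ≈ 0.5578

0.5578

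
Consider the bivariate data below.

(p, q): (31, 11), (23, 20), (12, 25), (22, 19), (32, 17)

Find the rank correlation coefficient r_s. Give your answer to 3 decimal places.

Rank p: 4, 3, 1, 2, 5
Rank q: 1, 4, 5, 3, 2
d = rank(p) − rank(q): 3, -1, -4, -1, 3; Σd² = 36
ρ = 1 − 6Σd² / [n(n²−1)] = 1 − 6×36 / (5×24) = 1 − 216/120 ≈ -0.800

-0.800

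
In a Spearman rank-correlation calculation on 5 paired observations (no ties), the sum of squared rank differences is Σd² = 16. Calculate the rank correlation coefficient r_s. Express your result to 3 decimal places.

ρ = 1 − 6Σd² / [n(n²−1)] = 1 − 6×16 / (5×24)
  = 1 − 96/120 = 1 − 0.8000 ≈ 0.200

0.200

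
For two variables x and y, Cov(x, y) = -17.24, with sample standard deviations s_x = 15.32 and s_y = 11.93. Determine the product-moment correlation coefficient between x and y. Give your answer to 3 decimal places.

r = Cov(x,y) / (s_x · s_y) = -17.24 / (15.32 × 11.93)
  = -17.24 / 182.7676 ≈ -0.094

-0.094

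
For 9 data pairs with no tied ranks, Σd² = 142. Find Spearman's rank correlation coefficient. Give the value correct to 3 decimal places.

ρ = 1 − 6Σd² / [n(n²−1)] = 1 − 6×142 / (9×80)
  = 1 − 852/720 = 1 − 1.1833 ≈ -0.183

-0.183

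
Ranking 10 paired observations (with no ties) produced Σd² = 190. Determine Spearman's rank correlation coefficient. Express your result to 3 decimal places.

-0.152

ρ = 1 − 6Σd² / [n(n²−1)] = 1 − 6×190 / (10×99)
  = 1 − 1140/990 = 1 − 1.1515 ≈ -0.152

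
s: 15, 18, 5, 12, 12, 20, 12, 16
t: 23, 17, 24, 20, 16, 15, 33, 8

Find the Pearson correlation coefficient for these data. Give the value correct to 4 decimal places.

-0.4912

n = 8, Σs = 110, Σt = 156, Σs² = 1662, Σt² = 3428, Σst = 2027
nΣst − ΣsΣt = 16216 − 17160 = -944
nΣs² − (Σs)² = 13296 − 12100 = 1196; nΣt² − (Σt)² = 27424 − 24336 = 3088
r = -944 / √(1196 × 3088) = -944 / 1921.7825 ≈ -0.4912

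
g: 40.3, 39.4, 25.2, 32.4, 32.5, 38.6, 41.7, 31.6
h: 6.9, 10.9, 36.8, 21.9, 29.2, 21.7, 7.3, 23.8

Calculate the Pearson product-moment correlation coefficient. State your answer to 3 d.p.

n = 8, Σg = 281.7, Σh = 158.5, Σg² = 10144.91, Σh² = 3943.53, Σgh = 5187.56
nΣgh − ΣgΣh = 41500.48 − 44649.45 = -3148.97
nΣg² − (Σg)² = 81159.28 − 79354.89 = 1804.39; nΣh² − (Σh)² = 31548.24 − 25122.25 = 6425.99
r = -3148.97 / √(1804.39 × 6425.99) = -3148.97 / 3405.1420 ≈ -0.925

-0.925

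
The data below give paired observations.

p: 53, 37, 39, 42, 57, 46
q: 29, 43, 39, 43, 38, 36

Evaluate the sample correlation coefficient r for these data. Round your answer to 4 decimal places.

n = 6, Σp = 274, Σq = 228, Σp² = 12828, Σq² = 8800, Σpq = 10277
nΣpq − ΣpΣq = 61662 − 62472 = -810
nΣp² − (Σp)² = 76968 − 75076 = 1892; nΣq² − (Σq)² = 52800 − 51984 = 816
r = -810 / √(1892 × 816) = -810 / 1242.5265 ≈ -0.6519

-0.6519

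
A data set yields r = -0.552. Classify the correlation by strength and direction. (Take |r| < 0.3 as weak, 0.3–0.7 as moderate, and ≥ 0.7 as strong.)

r = -0.552 < 0 so the relationship is negative.
|r| = 0.552, which falls in the moderate range.

moderate negative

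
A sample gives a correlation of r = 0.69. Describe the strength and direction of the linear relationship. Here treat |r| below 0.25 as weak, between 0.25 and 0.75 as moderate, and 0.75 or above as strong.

moderate positive

r = 0.69 > 0 so the relationship is positive.
|r| = 0.69, which falls in the moderate range.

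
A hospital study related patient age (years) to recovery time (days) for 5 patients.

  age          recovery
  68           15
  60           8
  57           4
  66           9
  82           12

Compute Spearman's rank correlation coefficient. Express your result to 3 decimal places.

Rank age: 4, 2, 1, 3, 5
Rank recovery: 5, 2, 1, 3, 4
d = rank(age) − rank(recovery): -1, 0, 0, 0, 1; Σd² = 2
ρ = 1 − 6Σd² / [n(n²−1)] = 1 − 6×2 / (5×24) = 1 − 12/120 ≈ 0.900

0.900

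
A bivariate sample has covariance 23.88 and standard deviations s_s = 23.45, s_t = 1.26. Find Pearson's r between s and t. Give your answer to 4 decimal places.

0.8082

r = Cov(s,t) / (s_s · s_t) = 23.88 / (23.45 × 1.26)
  = 23.88 / 29.5470 ≈ 0.8082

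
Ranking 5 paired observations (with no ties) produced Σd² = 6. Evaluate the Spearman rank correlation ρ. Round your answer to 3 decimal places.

0.700

ρ = 1 − 6Σd² / [n(n²−1)] = 1 − 6×6 / (5×24)
  = 1 − 36/120 = 1 − 0.3000 ≈ 0.700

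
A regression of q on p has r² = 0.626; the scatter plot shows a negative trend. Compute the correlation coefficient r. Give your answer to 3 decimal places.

-0.791

|r| = √0.626 = 0.791
The association is negative, so r = −0.791.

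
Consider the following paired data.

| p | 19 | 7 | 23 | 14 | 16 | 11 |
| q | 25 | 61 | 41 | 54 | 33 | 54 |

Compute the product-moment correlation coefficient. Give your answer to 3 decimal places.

-0.746

n = 6, Σp = 90, Σq = 268, Σp² = 1512, Σq² = 12948, Σpq = 3723
nΣpq − ΣpΣq = 22338 − 24120 = -1782
nΣp² − (Σp)² = 9072 − 8100 = 972; nΣq² − (Σq)² = 77688 − 71824 = 5864
r = -1782 / √(972 × 5864) = -1782 / 2387.4271 ≈ -0.746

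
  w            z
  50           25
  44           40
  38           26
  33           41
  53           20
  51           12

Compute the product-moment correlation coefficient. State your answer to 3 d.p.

n = 6, Σw = 269, Σz = 164, Σw² = 12379, Σz² = 5126, Σwz = 7023
nΣwz − ΣwΣz = 42138 − 44116 = -1978
nΣw² − (Σw)² = 74274 − 72361 = 1913; nΣz² − (Σz)² = 30756 − 26896 = 3860
r = -1978 / √(1913 × 3860) = -1978 / 2717.3848 ≈ -0.728

-0.728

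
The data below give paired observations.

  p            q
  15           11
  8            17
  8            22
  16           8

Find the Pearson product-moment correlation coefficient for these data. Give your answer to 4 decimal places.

n = 4, Σp = 47, Σq = 58, Σp² = 609, Σq² = 958, Σpq = 605
nΣpq − ΣpΣq = 2420 − 2726 = -306
nΣp² − (Σp)² = 2436 − 2209 = 227; nΣq² − (Σq)² = 3832 − 3364 = 468
r = -306 / √(227 × 468) = -306 / 325.9386 ≈ -0.9388

-0.9388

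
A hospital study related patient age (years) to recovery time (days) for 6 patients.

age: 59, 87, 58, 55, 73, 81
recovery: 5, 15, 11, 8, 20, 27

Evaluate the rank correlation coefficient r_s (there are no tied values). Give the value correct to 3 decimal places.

Rank age: 3, 6, 2, 1, 4, 5
Rank recovery: 1, 4, 3, 2, 5, 6
d = rank(age) − rank(recovery): 2, 2, -1, -1, -1, -1; Σd² = 12
ρ = 1 − 6Σd² / [n(n²−1)] = 1 − 6×12 / (6×35) = 1 − 72/210 ≈ 0.657

0.657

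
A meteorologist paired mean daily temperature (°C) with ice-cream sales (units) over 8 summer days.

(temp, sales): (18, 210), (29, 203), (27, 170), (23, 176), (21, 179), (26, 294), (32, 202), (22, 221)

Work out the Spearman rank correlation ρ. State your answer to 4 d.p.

Rank temp: 1, 7, 6, 4, 2, 5, 8, 3
Rank sales: 6, 5, 1, 2, 3, 8, 4, 7
d = rank(temp) − rank(sales): -5, 2, 5, 2, -1, -3, 4, -4; Σd² = 100
ρ = 1 − 6Σd² / [n(n²−1)] = 1 − 6×100 / (8×63) = 1 − 600/504 ≈ -0.1905

-0.1905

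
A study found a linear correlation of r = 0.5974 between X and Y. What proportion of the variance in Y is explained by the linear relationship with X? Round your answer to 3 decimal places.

r² = (0.5974)² = 0.357

0.357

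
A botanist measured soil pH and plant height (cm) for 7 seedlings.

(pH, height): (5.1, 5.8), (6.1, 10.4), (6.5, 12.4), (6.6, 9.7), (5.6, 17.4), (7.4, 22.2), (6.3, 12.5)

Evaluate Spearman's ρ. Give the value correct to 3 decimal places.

Rank pH: 1, 3, 5, 6, 2, 7, 4
Rank height: 1, 3, 4, 2, 6, 7, 5
d = rank(pH) − rank(height): 0, 0, 1, 4, -4, 0, -1; Σd² = 34
ρ = 1 − 6Σd² / [n(n²−1)] = 1 − 6×34 / (7×48) = 1 − 204/336 ≈ 0.393

0.393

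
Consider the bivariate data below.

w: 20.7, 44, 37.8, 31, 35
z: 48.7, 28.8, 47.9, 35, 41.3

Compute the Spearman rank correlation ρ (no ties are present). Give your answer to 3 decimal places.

-0.600

Rank w: 1, 5, 4, 2, 3
Rank z: 5, 1, 4, 2, 3
d = rank(w) − rank(z): -4, 4, 0, 0, 0; Σd² = 32
ρ = 1 − 6Σd² / [n(n²−1)] = 1 − 6×32 / (5×24) = 1 − 192/120 ≈ -0.600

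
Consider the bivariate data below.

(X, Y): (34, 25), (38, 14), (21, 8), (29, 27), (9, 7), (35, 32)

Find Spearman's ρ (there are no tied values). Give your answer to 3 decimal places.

Rank X: 4, 6, 2, 3, 1, 5
Rank Y: 4, 3, 2, 5, 1, 6
d = rank(X) − rank(Y): 0, 3, 0, -2, 0, -1; Σd² = 14
ρ = 1 − 6Σd² / [n(n²−1)] = 1 − 6×14 / (6×35) = 1 − 84/210 ≈ 0.600

0.600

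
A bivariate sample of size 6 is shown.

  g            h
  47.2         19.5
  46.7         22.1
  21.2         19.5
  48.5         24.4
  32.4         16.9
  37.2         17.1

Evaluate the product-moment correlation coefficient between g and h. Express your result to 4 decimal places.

n = 6, Σg = 233.2, Σh = 119.5, Σg² = 9644.02, Σh² = 2422.29, Σgh = 4732.95
nΣgh − ΣgΣh = 28397.7 − 27867.4 = 530.3
nΣg² − (Σg)² = 57864.12 − 54382.24 = 3481.88; nΣh² − (Σh)² = 14533.74 − 14280.25 = 253.49
r = 530.3 / √(3481.88 × 253.49) = 530.3 / 939.4795 ≈ 0.5645

0.5645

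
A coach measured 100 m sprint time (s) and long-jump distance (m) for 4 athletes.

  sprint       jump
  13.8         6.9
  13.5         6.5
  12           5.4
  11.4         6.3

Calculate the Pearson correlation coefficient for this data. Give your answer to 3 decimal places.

n = 4, Σx = 50.7, Σy = 25.1, Σx² = 646.65, Σy² = 158.71, Σxy = 319.59
nΣxy − ΣxΣy = 1278.36 − 1272.57 = 5.79
nΣx² − (Σx)² = 2586.6 − 2570.49 = 16.11; nΣy² − (Σy)² = 634.84 − 630.01 = 4.83
r = 5.79 / √(16.11 × 4.83) = 5.79 / 8.8211 ≈ 0.656

0.656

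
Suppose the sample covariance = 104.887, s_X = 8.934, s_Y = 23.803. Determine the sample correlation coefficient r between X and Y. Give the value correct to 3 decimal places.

r = Cov(X,Y) / (s_X · s_Y) = 104.887 / (8.934 × 23.803)
  = 104.887 / 212.6560 ≈ 0.493

0.493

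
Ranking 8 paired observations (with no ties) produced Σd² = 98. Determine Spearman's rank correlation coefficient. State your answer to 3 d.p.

ρ = 1 − 6Σd² / [n(n²−1)] = 1 − 6×98 / (8×63)
  = 1 − 588/504 = 1 − 1.1667 ≈ -0.167

-0.167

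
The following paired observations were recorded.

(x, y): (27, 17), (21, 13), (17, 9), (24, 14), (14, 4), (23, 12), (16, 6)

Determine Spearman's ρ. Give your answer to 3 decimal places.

Rank x: 7, 4, 3, 6, 1, 5, 2
Rank y: 7, 5, 3, 6, 1, 4, 2
d = rank(x) − rank(y): 0, -1, 0, 0, 0, 1, 0; Σd² = 2
ρ = 1 − 6Σd² / [n(n²−1)] = 1 − 6×2 / (7×48) = 1 − 12/336 ≈ 0.964

0.964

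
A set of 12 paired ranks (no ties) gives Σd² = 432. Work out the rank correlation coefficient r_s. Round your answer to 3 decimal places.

-0.510

ρ = 1 − 6Σd² / [n(n²−1)] = 1 − 6×432 / (12×143)
  = 1 − 2592/1716 = 1 − 1.5105 ≈ -0.510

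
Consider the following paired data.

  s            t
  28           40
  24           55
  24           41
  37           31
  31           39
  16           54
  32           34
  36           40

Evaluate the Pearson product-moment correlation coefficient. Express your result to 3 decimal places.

-0.824

n = 8, Σs = 228, Σt = 334, Σs² = 6842, Σt² = 14460, Σst = 9172
nΣst − ΣsΣt = 73376 − 76152 = -2776
nΣs² − (Σs)² = 54736 − 51984 = 2752; nΣt² − (Σt)² = 115680 − 111556 = 4124
r = -2776 / √(2752 × 4124) = -2776 / 3368.8645 ≈ -0.824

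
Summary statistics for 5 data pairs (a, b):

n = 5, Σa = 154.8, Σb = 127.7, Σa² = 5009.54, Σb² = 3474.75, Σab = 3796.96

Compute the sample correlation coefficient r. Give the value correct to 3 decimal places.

-0.728

r = (nΣab − ΣaΣb) / √[(nΣa² − (Σa)²)(nΣb² − (Σb)²)]
Numerator: 5×3796.96 − 154.8×127.7 = -783.16
Denominator: √[(25047.7 − 23963.04)(17373.75 − 16307.29)] = √[1084.66 × 1066.46] = 1075.5215
r = -783.16 / 1075.5215 ≈ -0.728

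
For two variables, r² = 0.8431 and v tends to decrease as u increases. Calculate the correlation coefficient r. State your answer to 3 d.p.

-0.918

|r| = √0.8431 = 0.918
The association is negative, so r = −0.918.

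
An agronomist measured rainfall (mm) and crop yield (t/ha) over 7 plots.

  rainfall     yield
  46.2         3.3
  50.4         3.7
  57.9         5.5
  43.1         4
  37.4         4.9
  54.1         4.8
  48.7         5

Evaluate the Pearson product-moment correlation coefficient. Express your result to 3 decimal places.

n = 7, Σx = 337.8, Σy = 31.2, Σx² = 16581.88, Σy² = 142.88, Σxy = 1516.23
nΣxy − ΣxΣy = 10613.61 − 10539.36 = 74.25
nΣx² − (Σx)² = 116073.16 − 114108.84 = 1964.32; nΣy² − (Σy)² = 1000.16 − 973.44 = 26.72
r = 74.25 / √(1964.32 × 26.72) = 74.25 / 229.0996 ≈ 0.324

0.324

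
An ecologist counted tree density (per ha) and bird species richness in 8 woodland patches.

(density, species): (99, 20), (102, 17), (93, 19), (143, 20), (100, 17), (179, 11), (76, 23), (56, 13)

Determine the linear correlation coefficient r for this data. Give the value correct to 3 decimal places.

-0.335

n = 8, Σx = 848, Σy = 140, Σx² = 100256, Σy² = 2558, Σxy = 14486
nΣxy − ΣxΣy = 115888 − 118720 = -2832
nΣx² − (Σx)² = 802048 − 719104 = 82944; nΣy² − (Σy)² = 20464 − 19600 = 864
r = -2832 / √(82944 × 864) = -2832 / 8465.4366 ≈ -0.335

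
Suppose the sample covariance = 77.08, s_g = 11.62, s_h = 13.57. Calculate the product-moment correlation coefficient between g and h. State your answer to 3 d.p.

0.489

r = Cov(g,h) / (s_g · s_h) = 77.08 / (11.62 × 13.57)
  = 77.08 / 157.6834 ≈ 0.489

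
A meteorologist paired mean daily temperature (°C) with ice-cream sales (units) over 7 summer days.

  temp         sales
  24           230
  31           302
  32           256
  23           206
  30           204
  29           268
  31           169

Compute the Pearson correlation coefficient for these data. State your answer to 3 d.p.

n = 7, Σx = 200, Σy = 1635, Σx² = 5792, Σy² = 394077, Σxy = 46943
nΣxy − ΣxΣy = 328601 − 327000 = 1601
nΣx² − (Σx)² = 40544 − 40000 = 544; nΣy² − (Σy)² = 2758539 − 2673225 = 85314
r = 1601 / √(544 × 85314) = 1601 / 6812.5484 ≈ 0.235

0.235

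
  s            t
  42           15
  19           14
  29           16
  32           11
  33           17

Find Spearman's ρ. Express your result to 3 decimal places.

0.300

Rank s: 5, 1, 2, 3, 4
Rank t: 3, 2, 4, 1, 5
d = rank(s) − rank(t): 2, -1, -2, 2, -1; Σd² = 14
ρ = 1 − 6Σd² / [n(n²−1)] = 1 − 6×14 / (5×24) = 1 − 84/120 ≈ 0.300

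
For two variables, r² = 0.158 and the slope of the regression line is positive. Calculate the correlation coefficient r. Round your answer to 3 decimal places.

|r| = √0.158 = 0.397
The association is positive, so r = 0.397.

0.397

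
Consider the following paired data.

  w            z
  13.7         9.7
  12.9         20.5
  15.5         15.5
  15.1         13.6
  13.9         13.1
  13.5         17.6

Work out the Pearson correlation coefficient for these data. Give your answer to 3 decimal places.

n = 6, Σw = 84.6, Σz = 90, Σw² = 1197.82, Σz² = 1420.92, Σwz = 1262.64
nΣwz − ΣwΣz = 7575.84 − 7614 = -38.16
nΣw² − (Σw)² = 7186.92 − 7157.16 = 29.76; nΣz² − (Σz)² = 8525.52 − 8100 = 425.52
r = -38.16 / √(29.76 × 425.52) = -38.16 / 112.5321 ≈ -0.339

-0.339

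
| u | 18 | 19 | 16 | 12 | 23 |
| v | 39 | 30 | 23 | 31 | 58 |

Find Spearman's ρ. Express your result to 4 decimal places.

Rank u: 3, 4, 2, 1, 5
Rank v: 4, 2, 1, 3, 5
d = rank(u) − rank(v): -1, 2, 1, -2, 0; Σd² = 10
ρ = 1 − 6Σd² / [n(n²−1)] = 1 − 6×10 / (5×24) = 1 − 60/120 ≈ 0.5000

0.5000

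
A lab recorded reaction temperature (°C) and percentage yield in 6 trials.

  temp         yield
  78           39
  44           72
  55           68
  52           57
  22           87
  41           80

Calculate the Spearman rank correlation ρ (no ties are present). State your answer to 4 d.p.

Rank temp: 6, 3, 5, 4, 1, 2
Rank yield: 1, 4, 3, 2, 6, 5
d = rank(temp) − rank(yield): 5, -1, 2, 2, -5, -3; Σd² = 68
ρ = 1 − 6Σd² / [n(n²−1)] = 1 − 6×68 / (6×35) = 1 − 408/210 ≈ -0.9429

-0.9429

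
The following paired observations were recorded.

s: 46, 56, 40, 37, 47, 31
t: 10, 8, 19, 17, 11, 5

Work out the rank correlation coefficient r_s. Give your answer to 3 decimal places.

Rank s: 4, 6, 3, 2, 5, 1
Rank t: 3, 2, 6, 5, 4, 1
d = rank(s) − rank(t): 1, 4, -3, -3, 1, 0; Σd² = 36
ρ = 1 − 6Σd² / [n(n²−1)] = 1 − 6×36 / (6×35) = 1 − 216/210 ≈ -0.029

-0.029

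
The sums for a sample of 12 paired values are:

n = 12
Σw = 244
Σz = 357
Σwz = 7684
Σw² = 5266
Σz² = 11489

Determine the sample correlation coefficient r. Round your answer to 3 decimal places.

r = (nΣwz − ΣwΣz) / √[(nΣw² − (Σw)²)(nΣz² − (Σz)²)]
Numerator: 12×7684 − 244×357 = 5100
Denominator: √[(63192 − 59536)(137868 − 127449)] = √[3656 × 10419] = 6171.8607
r = 5100 / 6171.8607 ≈ 0.826

0.826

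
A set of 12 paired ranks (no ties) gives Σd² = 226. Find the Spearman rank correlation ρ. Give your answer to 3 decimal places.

ρ = 1 − 6Σd² / [n(n²−1)] = 1 − 6×226 / (12×143)
  = 1 − 1356/1716 = 1 − 0.7902 ≈ 0.210

0.210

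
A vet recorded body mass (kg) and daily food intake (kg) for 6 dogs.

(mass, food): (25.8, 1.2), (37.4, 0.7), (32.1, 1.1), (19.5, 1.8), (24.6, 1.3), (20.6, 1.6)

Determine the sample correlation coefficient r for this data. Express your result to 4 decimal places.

n = 6, Σx = 160, Σy = 7.7, Σx² = 4504.58, Σy² = 10.63, Σxy = 192.49
nΣxy − ΣxΣy = 1154.94 − 1232 = -77.06
nΣx² − (Σx)² = 27027.48 − 25600 = 1427.48; nΣy² − (Σy)² = 63.78 − 59.29 = 4.49
r = -77.06 / √(1427.48 × 4.49) = -77.06 / 80.0586 ≈ -0.9625

-0.9625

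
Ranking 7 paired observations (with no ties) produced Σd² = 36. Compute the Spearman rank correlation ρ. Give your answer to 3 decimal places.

ρ = 1 − 6Σd² / [n(n²−1)] = 1 − 6×36 / (7×48)
  = 1 − 216/336 = 1 − 0.6429 ≈ 0.357

0.357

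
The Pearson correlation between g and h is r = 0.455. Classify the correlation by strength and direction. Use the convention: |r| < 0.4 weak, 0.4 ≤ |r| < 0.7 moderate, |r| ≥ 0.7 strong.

r = 0.455 > 0 so the relationship is positive.
|r| = 0.455, which falls in the moderate range.

moderate positive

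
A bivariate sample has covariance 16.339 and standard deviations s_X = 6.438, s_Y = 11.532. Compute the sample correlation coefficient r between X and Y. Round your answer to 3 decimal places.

0.220

r = Cov(X,Y) / (s_X · s_Y) = 16.339 / (6.438 × 11.532)
  = 16.339 / 74.2430 ≈ 0.220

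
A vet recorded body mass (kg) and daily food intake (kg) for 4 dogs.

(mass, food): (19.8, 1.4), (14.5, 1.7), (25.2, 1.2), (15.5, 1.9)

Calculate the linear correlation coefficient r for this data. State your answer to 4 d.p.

n = 4, Σx = 75, Σy = 6.2, Σx² = 1477.58, Σy² = 9.9, Σxy = 112.06
nΣxy − ΣxΣy = 448.24 − 465 = -16.76
nΣx² − (Σx)² = 5910.32 − 5625 = 285.32; nΣy² − (Σy)² = 39.6 − 38.44 = 1.16
r = -16.76 / √(285.32 × 1.16) = -16.76 / 18.1926 ≈ -0.9213

-0.9213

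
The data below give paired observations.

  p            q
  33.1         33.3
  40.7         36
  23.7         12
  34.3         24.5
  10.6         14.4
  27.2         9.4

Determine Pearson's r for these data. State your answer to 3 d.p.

0.735

n = 6, Σp = 169.6, Σq = 129.6, Σp² = 5342.48, Σq² = 3444.86, Σpq = 4100.5
nΣpq − ΣpΣq = 24603 − 21980.16 = 2622.84
nΣp² − (Σp)² = 32054.88 − 28764.16 = 3290.72; nΣq² − (Σq)² = 20669.16 − 16796.16 = 3873
r = 2622.84 / √(3290.72 × 3873) = 2622.84 / 3570.0082 ≈ 0.735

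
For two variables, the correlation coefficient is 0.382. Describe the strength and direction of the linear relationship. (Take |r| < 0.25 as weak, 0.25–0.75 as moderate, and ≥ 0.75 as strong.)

r = 0.382 > 0 so the relationship is positive.
|r| = 0.382, which falls in the moderate range.

moderate positive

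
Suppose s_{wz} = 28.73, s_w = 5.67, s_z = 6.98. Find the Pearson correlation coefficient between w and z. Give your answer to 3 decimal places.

0.726

r = Cov(w,z) / (s_w · s_z) = 28.73 / (5.67 × 6.98)
  = 28.73 / 39.5766 ≈ 0.726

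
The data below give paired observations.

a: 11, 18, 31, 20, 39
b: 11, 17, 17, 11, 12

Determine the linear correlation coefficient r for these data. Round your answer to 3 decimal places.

0.169

n = 5, Σa = 119, Σb = 68, Σa² = 3327, Σb² = 964, Σab = 1642
nΣab − ΣaΣb = 8210 − 8092 = 118
nΣa² − (Σa)² = 16635 − 14161 = 2474; nΣb² − (Σb)² = 4820 − 4624 = 196
r = 118 / √(2474 × 196) = 118 / 696.3505 ≈ 0.169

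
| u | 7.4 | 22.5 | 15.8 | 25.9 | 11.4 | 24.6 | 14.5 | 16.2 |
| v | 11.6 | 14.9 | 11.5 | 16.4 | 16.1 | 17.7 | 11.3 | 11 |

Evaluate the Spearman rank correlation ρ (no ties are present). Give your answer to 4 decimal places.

Rank u: 1, 6, 4, 8, 2, 7, 3, 5
Rank v: 4, 5, 3, 7, 6, 8, 2, 1
d = rank(u) − rank(v): -3, 1, 1, 1, -4, -1, 1, 4; Σd² = 46
ρ = 1 − 6Σd² / [n(n²−1)] = 1 − 6×46 / (8×63) = 1 − 276/504 ≈ 0.4524

0.4524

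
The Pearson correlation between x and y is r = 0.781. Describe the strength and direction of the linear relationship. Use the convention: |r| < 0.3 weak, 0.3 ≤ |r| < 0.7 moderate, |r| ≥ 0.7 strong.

r = 0.781 > 0 so the relationship is positive.
|r| = 0.781, which falls in the strong range.

strong positive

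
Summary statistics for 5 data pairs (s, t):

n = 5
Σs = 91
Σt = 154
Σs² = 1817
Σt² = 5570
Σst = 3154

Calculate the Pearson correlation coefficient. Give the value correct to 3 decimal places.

0.963

r = (nΣst − ΣsΣt) / √[(nΣs² − (Σs)²)(nΣt² − (Σt)²)]
Numerator: 5×3154 − 91×154 = 1756
Denominator: √[(9085 − 8281)(27850 − 23716)] = √[804 × 4134] = 1823.1116
r = 1756 / 1823.1116 ≈ 0.963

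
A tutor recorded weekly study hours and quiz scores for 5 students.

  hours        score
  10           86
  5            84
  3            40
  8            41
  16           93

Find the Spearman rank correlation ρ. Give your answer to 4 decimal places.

0.9000

Rank hours: 4, 2, 1, 3, 5
Rank score: 4, 3, 1, 2, 5
d = rank(hours) − rank(score): 0, -1, 0, 1, 0; Σd² = 2
ρ = 1 − 6Σd² / [n(n²−1)] = 1 − 6×2 / (5×24) = 1 − 12/120 ≈ 0.9000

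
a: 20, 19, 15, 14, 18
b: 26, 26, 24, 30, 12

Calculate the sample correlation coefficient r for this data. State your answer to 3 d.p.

n = 5, Σa = 86, Σb = 118, Σa² = 1506, Σb² = 2972, Σab = 2010
nΣab − ΣaΣb = 10050 − 10148 = -98
nΣa² − (Σa)² = 7530 − 7396 = 134; nΣb² − (Σb)² = 14860 − 13924 = 936
r = -98 / √(134 × 936) = -98 / 354.1525 ≈ -0.277

-0.277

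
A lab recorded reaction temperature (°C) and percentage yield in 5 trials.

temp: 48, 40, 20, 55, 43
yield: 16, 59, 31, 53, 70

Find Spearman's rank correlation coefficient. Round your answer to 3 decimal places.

Rank temp: 4, 2, 1, 5, 3
Rank yield: 1, 4, 2, 3, 5
d = rank(temp) − rank(yield): 3, -2, -1, 2, -2; Σd² = 22
ρ = 1 − 6Σd² / [n(n²−1)] = 1 − 6×22 / (5×24) = 1 − 132/120 ≈ -0.100

-0.100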